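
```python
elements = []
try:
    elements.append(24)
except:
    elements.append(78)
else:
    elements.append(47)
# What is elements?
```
[24, 47]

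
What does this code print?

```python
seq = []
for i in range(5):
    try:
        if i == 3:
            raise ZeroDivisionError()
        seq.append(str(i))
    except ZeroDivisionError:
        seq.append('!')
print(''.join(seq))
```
012!4

Exception on i=3 caught, loop continues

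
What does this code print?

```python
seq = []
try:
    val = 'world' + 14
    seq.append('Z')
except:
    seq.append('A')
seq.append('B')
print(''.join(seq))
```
AB

Exception raised in try, caught by bare except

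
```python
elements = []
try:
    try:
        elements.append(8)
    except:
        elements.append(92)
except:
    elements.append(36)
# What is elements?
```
[8]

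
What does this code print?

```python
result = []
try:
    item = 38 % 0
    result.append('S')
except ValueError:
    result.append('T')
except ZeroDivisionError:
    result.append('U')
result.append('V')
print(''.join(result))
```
UV

ZeroDivisionError is caught by its specific handler, not ValueError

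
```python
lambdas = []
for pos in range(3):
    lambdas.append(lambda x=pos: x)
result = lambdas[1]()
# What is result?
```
1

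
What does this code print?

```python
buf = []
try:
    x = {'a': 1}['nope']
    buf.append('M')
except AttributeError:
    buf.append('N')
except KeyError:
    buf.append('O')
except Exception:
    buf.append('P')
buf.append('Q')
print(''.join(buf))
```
OQ

KeyError matches before generic Exception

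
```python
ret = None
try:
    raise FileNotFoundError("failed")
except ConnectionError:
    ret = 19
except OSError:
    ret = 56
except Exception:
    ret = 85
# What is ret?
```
56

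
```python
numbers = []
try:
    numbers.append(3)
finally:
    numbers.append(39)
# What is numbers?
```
[3, 39]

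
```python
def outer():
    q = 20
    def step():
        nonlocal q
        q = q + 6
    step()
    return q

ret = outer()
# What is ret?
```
26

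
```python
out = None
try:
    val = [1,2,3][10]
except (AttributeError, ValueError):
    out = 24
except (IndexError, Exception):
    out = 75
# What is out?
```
75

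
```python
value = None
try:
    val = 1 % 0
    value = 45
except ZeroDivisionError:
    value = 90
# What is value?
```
90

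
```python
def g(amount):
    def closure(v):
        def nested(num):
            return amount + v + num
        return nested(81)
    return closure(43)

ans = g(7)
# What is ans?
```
131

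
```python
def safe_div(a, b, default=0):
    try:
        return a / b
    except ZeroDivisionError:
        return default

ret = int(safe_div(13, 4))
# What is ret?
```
3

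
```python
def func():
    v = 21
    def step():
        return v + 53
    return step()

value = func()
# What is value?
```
74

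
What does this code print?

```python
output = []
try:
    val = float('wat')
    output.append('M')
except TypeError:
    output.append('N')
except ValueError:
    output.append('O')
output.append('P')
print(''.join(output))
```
OP

ValueError is caught by its specific handler, not TypeError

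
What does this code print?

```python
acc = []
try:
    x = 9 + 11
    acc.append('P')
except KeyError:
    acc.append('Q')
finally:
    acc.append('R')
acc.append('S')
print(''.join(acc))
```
PRS

finally runs after normal execution too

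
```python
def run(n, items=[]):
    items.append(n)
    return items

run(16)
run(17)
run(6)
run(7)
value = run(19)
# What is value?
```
[16, 17, 6, 7, 19]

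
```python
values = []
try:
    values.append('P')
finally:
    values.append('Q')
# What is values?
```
['P', 'Q']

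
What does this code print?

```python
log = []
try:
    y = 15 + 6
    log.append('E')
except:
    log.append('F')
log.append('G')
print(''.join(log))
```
EG

No exception, try block completes normally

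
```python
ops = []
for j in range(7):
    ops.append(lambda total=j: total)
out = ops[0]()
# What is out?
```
0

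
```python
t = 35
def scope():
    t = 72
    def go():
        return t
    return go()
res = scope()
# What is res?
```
72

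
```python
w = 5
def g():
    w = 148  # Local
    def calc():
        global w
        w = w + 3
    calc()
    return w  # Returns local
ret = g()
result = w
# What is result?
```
8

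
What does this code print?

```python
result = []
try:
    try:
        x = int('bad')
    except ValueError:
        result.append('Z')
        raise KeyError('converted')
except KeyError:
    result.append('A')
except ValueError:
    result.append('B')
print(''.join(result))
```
ZA

New KeyError raised, caught by outer KeyError handler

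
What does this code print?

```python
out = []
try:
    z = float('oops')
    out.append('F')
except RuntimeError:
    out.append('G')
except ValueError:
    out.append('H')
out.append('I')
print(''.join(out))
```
HI

ValueError is caught by its specific handler, not RuntimeError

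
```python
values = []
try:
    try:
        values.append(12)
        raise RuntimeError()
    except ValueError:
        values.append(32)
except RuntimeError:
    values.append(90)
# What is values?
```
[12, 90]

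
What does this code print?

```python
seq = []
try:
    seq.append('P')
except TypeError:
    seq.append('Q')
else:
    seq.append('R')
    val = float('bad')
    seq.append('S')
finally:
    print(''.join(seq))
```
PR

Try succeeds, else appends 'R', ValueError in else is uncaught, finally prints before exception propagates ('S' never appended)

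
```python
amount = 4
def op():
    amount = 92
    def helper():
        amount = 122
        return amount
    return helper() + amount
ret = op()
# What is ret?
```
214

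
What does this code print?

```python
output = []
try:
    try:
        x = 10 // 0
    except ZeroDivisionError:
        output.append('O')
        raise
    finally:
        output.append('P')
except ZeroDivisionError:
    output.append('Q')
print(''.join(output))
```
OPQ

finally runs before re-raised exception propagates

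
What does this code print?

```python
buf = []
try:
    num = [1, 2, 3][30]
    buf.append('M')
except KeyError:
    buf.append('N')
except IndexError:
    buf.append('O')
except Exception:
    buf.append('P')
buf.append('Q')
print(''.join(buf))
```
OQ

IndexError matches before generic Exception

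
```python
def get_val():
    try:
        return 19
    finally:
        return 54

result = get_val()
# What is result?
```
54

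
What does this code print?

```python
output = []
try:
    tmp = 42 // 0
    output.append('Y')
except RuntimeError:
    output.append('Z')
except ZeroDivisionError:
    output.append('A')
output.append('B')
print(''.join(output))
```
AB

ZeroDivisionError is caught by its specific handler, not RuntimeError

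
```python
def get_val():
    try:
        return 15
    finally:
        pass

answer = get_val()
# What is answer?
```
15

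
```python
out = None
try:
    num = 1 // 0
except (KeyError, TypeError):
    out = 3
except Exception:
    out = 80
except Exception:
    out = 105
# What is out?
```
80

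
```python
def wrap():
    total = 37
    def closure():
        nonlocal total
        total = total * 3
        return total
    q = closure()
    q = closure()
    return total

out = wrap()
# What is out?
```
333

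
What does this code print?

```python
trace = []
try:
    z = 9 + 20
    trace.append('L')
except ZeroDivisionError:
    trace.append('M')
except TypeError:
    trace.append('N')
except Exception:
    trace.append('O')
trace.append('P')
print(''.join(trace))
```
LP

No exception, try block completes normally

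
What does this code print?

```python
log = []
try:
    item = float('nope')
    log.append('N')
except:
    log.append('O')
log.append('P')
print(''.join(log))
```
OP

Exception raised in try, caught by bare except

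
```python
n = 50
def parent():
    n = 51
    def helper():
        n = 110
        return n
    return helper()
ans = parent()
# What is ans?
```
110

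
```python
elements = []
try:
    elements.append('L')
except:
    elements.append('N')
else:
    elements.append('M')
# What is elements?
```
['L', 'M']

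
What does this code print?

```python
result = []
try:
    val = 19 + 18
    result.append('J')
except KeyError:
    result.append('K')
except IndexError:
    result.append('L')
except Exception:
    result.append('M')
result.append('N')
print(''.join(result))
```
JN

No exception, try block completes normally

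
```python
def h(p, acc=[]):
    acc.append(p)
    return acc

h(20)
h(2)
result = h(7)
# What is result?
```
[20, 2, 7]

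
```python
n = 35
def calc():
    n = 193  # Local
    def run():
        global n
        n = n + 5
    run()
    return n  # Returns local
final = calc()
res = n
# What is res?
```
40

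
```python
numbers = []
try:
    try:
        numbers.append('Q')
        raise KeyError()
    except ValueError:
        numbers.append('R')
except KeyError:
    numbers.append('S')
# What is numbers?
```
['Q', 'S']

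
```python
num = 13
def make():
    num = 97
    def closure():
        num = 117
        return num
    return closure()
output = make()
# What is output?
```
117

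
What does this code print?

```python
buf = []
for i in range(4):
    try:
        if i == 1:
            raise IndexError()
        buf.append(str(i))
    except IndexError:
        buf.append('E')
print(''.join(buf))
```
0E23

Exception on i=1 caught, loop continues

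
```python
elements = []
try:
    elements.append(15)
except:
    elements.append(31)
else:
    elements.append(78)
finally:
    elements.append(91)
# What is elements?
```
[15, 78, 91]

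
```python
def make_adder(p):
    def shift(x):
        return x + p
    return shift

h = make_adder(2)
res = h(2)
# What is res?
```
4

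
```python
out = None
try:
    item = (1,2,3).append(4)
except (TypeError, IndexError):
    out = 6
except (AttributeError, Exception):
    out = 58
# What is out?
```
58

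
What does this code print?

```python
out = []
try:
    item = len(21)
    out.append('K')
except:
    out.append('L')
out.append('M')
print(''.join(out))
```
LM

Exception raised in try, caught by bare except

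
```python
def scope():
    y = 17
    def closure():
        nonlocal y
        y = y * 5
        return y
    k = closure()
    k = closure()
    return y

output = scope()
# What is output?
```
425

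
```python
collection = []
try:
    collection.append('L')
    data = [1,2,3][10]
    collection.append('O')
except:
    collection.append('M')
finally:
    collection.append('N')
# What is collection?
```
['L', 'M', 'N']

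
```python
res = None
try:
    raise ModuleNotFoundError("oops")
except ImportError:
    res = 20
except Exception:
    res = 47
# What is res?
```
20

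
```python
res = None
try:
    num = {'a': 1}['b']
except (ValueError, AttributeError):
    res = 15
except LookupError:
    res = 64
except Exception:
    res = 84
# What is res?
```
64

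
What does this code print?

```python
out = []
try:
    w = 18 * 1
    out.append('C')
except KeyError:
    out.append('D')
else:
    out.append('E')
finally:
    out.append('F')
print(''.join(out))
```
CEF

else runs before finally when no exception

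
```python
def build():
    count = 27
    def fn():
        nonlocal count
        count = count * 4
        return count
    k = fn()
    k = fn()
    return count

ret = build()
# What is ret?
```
432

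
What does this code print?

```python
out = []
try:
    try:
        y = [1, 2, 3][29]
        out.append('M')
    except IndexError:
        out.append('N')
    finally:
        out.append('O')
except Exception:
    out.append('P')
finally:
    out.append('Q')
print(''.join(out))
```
NOQ

Both finally blocks run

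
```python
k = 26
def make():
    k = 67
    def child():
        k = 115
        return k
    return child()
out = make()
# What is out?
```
115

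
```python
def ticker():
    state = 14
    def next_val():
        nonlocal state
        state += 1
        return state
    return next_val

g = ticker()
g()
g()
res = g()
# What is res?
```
17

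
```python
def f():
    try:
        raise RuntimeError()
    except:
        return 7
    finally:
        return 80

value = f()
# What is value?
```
80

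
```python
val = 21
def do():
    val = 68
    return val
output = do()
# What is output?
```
68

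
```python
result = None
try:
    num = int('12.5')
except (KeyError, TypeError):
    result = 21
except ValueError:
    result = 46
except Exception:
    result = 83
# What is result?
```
46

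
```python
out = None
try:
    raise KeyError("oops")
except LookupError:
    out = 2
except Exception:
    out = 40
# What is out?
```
2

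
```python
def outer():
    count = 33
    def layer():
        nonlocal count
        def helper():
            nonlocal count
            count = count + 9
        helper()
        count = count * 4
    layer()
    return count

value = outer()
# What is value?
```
168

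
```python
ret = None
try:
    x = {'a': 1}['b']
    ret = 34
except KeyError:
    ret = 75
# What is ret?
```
75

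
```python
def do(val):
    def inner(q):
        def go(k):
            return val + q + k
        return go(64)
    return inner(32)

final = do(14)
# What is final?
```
110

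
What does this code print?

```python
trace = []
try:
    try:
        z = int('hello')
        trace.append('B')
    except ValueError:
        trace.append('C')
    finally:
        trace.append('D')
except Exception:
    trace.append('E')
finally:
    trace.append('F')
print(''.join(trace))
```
CDF

Both finally blocks run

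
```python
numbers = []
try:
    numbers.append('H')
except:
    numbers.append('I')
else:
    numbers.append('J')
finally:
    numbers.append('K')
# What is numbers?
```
['H', 'J', 'K']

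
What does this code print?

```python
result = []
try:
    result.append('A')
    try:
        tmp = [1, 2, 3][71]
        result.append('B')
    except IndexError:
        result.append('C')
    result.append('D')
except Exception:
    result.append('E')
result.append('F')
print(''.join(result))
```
ACDF

Inner exception caught by inner handler, outer continues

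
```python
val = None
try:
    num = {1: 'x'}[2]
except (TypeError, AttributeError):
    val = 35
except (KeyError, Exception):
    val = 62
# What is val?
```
62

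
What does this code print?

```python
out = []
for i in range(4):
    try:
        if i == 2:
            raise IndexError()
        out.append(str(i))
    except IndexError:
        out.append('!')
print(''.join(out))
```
01!3

Exception on i=2 caught, loop continues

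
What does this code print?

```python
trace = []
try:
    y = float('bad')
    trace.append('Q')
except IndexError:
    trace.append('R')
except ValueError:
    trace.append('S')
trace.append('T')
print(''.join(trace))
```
ST

ValueError is caught by its specific handler, not IndexError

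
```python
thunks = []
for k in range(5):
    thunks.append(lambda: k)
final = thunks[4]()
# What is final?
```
4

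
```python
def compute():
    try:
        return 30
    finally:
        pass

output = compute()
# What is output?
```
30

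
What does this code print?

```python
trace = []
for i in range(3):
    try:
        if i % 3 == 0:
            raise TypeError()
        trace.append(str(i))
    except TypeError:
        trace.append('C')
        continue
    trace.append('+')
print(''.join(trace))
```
C1+2+

continue in except skips rest of loop body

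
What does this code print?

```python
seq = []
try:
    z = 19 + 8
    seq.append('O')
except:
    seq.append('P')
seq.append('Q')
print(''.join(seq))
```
OQ

No exception, try block completes normally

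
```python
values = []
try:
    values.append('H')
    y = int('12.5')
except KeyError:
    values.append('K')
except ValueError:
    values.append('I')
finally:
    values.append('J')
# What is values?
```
['H', 'I', 'J']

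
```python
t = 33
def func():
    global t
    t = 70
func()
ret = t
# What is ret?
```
70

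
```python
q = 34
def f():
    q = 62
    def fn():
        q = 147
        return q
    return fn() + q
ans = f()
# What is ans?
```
209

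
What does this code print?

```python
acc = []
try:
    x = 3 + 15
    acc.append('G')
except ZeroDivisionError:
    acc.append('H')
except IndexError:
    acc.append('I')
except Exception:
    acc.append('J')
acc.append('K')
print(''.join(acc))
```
GK

No exception, try block completes normally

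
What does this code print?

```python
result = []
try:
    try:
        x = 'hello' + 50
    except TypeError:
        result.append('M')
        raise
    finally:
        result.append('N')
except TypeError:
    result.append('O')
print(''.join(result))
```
MNO

finally runs before re-raised exception propagates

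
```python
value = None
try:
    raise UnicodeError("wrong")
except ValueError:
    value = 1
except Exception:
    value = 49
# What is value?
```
1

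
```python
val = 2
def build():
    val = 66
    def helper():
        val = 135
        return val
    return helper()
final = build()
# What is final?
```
135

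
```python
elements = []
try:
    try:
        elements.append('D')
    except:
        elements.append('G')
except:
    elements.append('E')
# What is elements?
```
['D']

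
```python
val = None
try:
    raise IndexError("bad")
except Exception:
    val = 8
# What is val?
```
8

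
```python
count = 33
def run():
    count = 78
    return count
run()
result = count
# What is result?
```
33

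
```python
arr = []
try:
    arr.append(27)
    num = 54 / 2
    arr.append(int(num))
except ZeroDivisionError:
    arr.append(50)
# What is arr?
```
[27, 27]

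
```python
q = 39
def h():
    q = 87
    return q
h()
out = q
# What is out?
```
39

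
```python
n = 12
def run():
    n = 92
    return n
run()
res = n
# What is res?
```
12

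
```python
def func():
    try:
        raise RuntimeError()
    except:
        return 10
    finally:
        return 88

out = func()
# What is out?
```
88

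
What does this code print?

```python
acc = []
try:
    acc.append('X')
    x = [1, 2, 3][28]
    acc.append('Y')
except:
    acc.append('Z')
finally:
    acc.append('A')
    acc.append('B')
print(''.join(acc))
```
XZAB

Code before exception runs, then except, then all of finally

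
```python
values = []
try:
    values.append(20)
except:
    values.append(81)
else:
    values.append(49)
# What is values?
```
[20, 49]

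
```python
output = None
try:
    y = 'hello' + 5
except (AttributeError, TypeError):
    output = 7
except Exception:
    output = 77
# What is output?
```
7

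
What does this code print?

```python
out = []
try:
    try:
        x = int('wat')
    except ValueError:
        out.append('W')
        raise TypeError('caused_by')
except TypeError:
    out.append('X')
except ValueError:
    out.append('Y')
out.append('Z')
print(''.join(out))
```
WXZ

TypeError raised and caught, original ValueError not re-raised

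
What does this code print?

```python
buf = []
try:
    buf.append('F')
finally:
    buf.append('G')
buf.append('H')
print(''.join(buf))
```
FGH

try/finally without except, no exception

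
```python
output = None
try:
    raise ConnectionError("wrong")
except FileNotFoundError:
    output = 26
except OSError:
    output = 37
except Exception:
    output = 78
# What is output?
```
37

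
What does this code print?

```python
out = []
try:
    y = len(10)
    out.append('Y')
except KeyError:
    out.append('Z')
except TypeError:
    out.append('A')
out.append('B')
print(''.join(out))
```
AB

TypeError is caught by its specific handler, not KeyError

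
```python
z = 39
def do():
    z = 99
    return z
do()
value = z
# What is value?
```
39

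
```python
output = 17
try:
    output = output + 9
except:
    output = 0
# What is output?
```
26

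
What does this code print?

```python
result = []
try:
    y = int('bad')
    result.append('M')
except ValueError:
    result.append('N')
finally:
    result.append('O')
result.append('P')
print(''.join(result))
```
NOP

finally always runs, even after exception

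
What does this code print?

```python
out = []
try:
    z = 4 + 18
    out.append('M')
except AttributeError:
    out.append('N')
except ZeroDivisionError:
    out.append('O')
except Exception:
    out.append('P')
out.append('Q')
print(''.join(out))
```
MQ

No exception, try block completes normally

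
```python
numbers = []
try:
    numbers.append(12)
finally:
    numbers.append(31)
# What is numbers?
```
[12, 31]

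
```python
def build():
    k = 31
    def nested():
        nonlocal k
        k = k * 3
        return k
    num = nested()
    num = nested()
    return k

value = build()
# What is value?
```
279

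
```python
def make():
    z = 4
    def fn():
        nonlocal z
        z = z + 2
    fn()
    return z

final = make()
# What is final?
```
6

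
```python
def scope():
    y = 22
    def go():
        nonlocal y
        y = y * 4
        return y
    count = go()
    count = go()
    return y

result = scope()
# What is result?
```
352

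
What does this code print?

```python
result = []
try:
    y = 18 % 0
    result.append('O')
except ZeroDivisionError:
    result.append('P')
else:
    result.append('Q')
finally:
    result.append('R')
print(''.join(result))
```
PR

Exception: except runs, else skipped, finally runs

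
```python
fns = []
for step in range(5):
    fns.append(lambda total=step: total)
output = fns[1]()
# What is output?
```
1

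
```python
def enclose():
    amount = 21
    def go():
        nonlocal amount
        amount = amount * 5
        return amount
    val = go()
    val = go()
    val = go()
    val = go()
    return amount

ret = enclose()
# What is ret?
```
13125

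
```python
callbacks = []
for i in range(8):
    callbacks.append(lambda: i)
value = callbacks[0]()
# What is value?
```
7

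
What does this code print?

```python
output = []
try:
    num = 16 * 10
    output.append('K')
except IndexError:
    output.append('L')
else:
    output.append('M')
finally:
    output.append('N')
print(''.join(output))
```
KMN

else runs before finally when no exception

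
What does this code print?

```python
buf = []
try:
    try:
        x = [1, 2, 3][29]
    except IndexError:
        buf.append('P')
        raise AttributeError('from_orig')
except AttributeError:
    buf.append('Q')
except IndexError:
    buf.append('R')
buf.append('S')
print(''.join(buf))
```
PQS

AttributeError raised and caught, original IndexError not re-raised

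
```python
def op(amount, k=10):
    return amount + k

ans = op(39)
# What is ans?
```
49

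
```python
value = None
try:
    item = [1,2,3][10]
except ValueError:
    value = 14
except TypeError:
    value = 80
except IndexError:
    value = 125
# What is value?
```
125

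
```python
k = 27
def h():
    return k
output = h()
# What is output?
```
27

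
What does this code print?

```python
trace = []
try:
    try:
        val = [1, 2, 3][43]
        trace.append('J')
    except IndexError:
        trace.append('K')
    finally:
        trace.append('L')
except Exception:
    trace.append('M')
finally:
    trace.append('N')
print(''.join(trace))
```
KLN

Both finally blocks run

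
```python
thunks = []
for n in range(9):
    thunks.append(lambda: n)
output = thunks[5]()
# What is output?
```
8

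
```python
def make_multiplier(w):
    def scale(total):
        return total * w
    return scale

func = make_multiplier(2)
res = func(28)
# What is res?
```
56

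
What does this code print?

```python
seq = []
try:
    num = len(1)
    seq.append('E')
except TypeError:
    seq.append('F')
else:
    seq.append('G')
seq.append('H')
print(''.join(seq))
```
FH

else block skipped when exception is caught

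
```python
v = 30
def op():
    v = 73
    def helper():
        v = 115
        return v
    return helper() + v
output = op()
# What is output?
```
188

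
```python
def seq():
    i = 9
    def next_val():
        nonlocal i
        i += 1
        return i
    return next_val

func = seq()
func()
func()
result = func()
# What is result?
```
12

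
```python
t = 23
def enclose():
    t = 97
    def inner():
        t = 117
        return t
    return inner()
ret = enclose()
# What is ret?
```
117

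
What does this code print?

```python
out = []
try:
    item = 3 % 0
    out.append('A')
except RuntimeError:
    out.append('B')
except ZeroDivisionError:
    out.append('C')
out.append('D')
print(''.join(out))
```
CD

ZeroDivisionError is caught by its specific handler, not RuntimeError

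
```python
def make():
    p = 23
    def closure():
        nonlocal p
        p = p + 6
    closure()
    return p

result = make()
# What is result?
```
29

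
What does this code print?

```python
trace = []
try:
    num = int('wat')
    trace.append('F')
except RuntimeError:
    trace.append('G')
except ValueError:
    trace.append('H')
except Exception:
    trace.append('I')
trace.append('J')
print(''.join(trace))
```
HJ

ValueError matches before generic Exception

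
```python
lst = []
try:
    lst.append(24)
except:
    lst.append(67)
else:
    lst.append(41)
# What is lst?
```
[24, 41]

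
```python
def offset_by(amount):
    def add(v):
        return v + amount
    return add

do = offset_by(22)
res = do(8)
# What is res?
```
30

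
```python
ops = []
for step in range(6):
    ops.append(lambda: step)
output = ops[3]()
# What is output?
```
5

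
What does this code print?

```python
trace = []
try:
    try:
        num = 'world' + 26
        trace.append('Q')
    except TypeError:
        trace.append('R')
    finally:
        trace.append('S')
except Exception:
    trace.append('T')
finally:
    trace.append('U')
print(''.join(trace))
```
RSU

Both finally blocks run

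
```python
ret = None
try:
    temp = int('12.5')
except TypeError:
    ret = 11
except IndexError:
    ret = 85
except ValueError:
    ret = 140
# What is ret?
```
140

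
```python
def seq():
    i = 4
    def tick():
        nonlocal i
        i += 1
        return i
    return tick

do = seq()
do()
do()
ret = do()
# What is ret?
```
7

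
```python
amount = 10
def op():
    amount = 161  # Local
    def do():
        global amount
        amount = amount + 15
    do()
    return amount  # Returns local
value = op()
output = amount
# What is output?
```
25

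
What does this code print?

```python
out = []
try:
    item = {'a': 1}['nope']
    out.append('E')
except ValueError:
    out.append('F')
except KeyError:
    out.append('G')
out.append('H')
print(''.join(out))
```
GH

KeyError is caught by its specific handler, not ValueError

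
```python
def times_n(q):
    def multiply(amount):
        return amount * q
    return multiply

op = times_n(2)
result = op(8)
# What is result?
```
16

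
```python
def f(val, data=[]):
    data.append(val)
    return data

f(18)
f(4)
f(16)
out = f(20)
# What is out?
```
[18, 4, 16, 20]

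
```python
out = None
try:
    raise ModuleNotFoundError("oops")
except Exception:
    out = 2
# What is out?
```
2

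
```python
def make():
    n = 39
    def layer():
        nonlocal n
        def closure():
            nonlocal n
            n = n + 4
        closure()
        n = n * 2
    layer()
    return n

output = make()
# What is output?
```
86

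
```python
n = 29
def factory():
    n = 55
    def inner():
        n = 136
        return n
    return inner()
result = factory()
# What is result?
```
136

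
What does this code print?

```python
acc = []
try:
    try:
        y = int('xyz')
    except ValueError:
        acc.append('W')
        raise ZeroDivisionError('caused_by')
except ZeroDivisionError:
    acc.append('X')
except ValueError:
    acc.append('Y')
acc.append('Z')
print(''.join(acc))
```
WXZ

ZeroDivisionError raised and caught, original ValueError not re-raised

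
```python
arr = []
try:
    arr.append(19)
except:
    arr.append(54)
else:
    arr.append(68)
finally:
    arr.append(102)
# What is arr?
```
[19, 68, 102]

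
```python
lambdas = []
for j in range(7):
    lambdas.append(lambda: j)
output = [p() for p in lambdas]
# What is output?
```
[6, 6, 6, 6, 6, 6, 6]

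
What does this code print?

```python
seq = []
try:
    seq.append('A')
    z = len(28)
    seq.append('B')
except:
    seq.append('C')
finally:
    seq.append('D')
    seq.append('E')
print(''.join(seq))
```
ACDE

Code before exception runs, then except, then all of finally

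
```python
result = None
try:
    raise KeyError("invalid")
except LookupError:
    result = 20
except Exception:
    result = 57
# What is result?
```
20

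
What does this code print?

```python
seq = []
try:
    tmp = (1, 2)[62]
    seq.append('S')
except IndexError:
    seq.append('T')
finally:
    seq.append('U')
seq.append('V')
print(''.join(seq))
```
TUV

finally always runs, even after exception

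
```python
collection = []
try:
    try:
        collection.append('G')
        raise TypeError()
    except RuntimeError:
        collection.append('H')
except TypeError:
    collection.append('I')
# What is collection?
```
['G', 'I']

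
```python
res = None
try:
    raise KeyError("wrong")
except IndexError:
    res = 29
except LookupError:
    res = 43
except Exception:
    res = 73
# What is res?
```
43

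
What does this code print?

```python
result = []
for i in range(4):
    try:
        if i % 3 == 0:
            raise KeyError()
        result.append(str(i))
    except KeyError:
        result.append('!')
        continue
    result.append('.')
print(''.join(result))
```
!1.2.!

continue in except skips rest of loop body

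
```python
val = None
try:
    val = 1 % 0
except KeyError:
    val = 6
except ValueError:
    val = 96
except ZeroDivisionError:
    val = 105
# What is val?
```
105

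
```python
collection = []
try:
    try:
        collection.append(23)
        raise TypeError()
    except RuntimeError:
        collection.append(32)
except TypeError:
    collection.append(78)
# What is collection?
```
[23, 78]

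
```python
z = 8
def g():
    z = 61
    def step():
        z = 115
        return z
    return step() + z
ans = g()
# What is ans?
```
176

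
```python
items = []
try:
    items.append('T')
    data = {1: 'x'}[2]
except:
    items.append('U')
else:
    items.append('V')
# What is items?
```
['T', 'U']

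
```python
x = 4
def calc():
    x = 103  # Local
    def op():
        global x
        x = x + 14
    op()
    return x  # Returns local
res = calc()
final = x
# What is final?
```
18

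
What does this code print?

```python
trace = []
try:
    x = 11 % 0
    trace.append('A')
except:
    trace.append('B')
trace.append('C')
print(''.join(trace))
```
BC

Exception raised in try, caught by bare except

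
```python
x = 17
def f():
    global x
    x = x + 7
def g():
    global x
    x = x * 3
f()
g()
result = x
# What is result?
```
72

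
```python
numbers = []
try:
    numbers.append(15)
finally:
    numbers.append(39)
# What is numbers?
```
[15, 39]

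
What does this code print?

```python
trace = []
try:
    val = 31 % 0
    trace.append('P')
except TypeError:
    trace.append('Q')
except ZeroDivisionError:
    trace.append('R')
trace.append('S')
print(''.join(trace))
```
RS

ZeroDivisionError is caught by its specific handler, not TypeError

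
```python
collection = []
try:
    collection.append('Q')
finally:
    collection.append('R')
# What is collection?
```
['Q', 'R']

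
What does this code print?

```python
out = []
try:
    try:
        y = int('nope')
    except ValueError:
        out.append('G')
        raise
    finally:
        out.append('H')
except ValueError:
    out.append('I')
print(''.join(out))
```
GHI

finally runs before re-raised exception propagates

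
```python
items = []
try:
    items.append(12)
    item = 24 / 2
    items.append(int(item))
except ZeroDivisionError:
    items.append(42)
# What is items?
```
[12, 12]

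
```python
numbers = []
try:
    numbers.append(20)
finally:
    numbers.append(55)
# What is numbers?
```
[20, 55]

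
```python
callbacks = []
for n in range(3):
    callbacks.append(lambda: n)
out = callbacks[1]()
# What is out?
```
2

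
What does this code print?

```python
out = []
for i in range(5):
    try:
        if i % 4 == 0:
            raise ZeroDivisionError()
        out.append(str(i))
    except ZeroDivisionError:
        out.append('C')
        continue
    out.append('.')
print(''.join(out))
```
C1.2.3.C

continue in except skips rest of loop body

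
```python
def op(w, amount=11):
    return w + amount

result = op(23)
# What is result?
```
34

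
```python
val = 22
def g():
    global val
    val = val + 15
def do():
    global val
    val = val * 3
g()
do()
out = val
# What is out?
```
111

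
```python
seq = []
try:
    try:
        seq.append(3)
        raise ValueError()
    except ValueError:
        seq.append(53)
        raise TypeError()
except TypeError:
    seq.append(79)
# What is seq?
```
[3, 53, 79]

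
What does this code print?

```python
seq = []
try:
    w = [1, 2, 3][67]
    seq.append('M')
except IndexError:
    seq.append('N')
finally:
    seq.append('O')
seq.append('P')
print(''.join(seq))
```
NOP

finally always runs, even after exception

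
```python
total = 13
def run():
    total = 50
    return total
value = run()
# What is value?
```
50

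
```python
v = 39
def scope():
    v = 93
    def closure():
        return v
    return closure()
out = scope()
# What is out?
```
93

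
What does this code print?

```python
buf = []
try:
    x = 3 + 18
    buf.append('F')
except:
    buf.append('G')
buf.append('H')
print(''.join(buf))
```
FH

No exception, try block completes normally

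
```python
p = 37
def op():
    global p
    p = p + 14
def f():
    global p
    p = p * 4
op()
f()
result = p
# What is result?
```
204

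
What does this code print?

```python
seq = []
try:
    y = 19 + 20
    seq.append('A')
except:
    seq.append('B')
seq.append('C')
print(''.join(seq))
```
AC

No exception, try block completes normally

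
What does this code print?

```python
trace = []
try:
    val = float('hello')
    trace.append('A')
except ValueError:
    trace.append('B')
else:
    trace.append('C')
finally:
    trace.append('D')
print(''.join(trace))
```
BD

Exception: except runs, else skipped, finally runs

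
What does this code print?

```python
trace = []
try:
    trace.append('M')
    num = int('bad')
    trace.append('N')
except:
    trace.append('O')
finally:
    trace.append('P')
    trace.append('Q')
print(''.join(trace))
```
MOPQ

Code before exception runs, then except, then all of finally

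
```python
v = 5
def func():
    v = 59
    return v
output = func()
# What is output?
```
59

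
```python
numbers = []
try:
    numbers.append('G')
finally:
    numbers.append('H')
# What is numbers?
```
['G', 'H']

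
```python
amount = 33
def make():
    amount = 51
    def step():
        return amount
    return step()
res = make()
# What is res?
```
51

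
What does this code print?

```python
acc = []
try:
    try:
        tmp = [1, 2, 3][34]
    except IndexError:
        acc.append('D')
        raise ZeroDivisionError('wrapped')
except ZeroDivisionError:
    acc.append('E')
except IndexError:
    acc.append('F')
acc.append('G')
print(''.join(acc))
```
DEG

ZeroDivisionError raised and caught, original IndexError not re-raised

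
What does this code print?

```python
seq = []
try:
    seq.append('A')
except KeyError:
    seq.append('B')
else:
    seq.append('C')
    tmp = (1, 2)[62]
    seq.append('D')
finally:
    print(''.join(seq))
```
AC

Try succeeds, else appends 'C', IndexError in else is uncaught, finally prints before exception propagates ('D' never appended)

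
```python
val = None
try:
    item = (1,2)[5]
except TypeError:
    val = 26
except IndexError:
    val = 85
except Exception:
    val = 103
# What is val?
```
85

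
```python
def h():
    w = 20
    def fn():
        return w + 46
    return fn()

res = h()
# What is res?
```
66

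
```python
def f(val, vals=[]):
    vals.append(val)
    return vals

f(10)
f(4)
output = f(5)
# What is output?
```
[10, 4, 5]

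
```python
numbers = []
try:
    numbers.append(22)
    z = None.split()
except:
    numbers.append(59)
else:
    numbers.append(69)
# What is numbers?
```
[22, 59]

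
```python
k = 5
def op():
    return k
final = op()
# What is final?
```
5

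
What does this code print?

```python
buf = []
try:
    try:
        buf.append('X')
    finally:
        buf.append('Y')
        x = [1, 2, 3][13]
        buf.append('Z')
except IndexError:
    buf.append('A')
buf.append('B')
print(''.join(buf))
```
XYAB

Exception in inner finally caught by outer except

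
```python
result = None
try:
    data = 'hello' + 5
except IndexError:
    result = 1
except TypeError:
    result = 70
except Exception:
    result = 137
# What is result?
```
70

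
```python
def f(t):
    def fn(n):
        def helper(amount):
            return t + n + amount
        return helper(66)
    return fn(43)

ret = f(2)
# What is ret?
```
111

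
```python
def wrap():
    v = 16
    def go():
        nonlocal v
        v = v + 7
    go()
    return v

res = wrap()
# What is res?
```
23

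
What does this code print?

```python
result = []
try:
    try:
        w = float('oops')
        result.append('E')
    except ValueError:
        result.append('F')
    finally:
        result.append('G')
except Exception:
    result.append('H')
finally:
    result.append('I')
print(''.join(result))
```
FGI

Both finally blocks run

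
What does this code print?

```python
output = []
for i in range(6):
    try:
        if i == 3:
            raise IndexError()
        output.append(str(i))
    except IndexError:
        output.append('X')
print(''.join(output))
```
012X45

Exception on i=3 caught, loop continues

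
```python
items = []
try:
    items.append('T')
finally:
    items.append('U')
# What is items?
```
['T', 'U']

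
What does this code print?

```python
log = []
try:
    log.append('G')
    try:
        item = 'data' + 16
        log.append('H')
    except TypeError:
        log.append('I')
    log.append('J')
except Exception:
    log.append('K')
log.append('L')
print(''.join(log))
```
GIJL

Inner exception caught by inner handler, outer continues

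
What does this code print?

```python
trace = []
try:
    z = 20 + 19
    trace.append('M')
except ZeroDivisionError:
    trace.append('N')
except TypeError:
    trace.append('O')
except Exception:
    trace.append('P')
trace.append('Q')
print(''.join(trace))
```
MQ

No exception, try block completes normally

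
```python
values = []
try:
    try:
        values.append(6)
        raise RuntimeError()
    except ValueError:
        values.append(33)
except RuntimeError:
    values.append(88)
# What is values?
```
[6, 88]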